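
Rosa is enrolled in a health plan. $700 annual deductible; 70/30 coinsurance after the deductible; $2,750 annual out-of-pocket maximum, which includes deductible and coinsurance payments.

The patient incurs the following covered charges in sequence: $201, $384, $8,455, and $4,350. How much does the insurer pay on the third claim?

Bill 1, $201: all of it applies to the deductible. Patient pays $201; OOP now $201. Insurer: $201 − $201 = $0.
Bill 2, $384: entire amount goes to the deductible. Patient pays $384; OOP now $585. Plan pays $384 − $384 = $0.
Bill 3, $8,455: $115 finishes the deductible; $8,340 goes to coinsurance; coinsurance $8,340 × 30% = $2,502. Deductible plus coinsurance: $115 + $2,502 = $2,617. That would push OOP to $3,202, over the $2,750 cap, so patient pays $2,750 − $585 = $2,165. Insurer: $8,455 − $2,165 = $6,290.

$6,290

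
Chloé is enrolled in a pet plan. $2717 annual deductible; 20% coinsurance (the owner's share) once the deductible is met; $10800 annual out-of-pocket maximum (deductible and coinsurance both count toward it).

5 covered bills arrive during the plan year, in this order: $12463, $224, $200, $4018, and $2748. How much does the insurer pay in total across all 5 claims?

$13548.80

Claim 1 — $12463: deductible takes $2717, $9746 remains; coinsurance $9746 × 20% = $1949.20. Owner pays $4666.20; OOP now $4666.20. Plan pays $12463 − $4666.20 = $7796.80.
Claim 2 — $224: deductible met; 20% of $224 = $44.80. Cost to owner: $44.80. OOP to date $4711. Insurer: $224 − $44.80 = $179.20.
Claim 3 — $200: deductible already satisfied, so owner's share is 20% × $200 = $40. Owner owes $40 (running OOP $4751). Insurer: $200 − $40 = $160.
Claim 4 — $4018: deductible met; 20% of $4018 = $803.60. Cost to owner: $803.60. OOP to date $5554.60. Plan pays $4018 − $803.60 = $3214.40.
Claim 5 — $2748: deductible already satisfied, so owner's share is 20% × $2748 = $549.60. Cost to owner: $549.60. OOP to date $6104.20. Plan pays $2748 − $549.60 = $2198.40.
Insurer total: $7796.80 + $179.20 + $160 + $3214.40 + $2198.40 = $13548.80.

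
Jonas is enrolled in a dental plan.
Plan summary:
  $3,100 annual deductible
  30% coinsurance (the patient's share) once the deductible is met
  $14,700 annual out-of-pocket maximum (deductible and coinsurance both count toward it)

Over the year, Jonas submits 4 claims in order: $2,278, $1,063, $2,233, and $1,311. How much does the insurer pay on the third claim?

Claim 1 — $2,278: fully absorbed by the deductible. Patient pays $2,278; OOP now $2,278. Insurer: $2,278 − $2,278 = $0.
Claim 2 — $1,063: $822 finishes the deductible; $241 goes to coinsurance; patient's 30% is $72.30. Cost to patient: $894.30. OOP to date $3,172.30. Insurer: $1,063 − $894.30 = $168.70.
Claim 3 — $2,233: deductible already satisfied, so patient's share is 30% × $2,233 = $669.90. Patient pays $669.90; OOP now $3,842.20. Insurer: $2,233 − $669.90 = $1,563.10.

$1,563.10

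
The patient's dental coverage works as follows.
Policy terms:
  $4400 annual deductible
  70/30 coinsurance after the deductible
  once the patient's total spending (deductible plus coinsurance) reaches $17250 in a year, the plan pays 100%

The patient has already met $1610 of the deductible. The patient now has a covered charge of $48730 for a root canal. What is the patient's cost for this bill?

Remaining deductible: $4400 − $1610 = $2790.
The remaining $45940 (= $48730 − $2790) moves to coinsurance.
Patient's 30% share of $45940 is $13782.
That puts the patient's cost at $2790 + $13782 = $16572 before any cap.
Adding $16572 to the $1610 already spent would give $18182, which exceeds the $17250 cap; the patient pays just $17250 − $1610 = $15640.

$15640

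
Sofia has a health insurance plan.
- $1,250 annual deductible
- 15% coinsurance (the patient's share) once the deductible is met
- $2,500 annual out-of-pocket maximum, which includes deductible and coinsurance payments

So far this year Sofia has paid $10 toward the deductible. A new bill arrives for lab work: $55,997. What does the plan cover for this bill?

$53,507

$10 of the $1,250 deductible is already met, leaving $1,240.
After the $1,240 deductible portion, $55,997 − $1,240 = $54,757 is subject to coinsurance.
15% of $54,757 = $8,213.55 falls to the patient.
That puts the patient's cost at $1,240 + $8,213.55 = $9,453.55 before any cap.
That would bring total out-of-pocket to $9,463.55, past the $2,500 cap. The patient is capped at $2,500 − $10 = $2,490 on this claim.
Insurer pays the balance: $55,997 − $2,490 = $53,507.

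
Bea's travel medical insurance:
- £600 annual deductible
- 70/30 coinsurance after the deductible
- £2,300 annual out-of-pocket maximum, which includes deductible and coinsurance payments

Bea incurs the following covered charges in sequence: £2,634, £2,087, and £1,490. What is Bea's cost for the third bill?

Bill 1, £2,634: deductible takes £600, £2,034 remains; traveler's 30% is £610.20. Traveler pays £1,210.20; OOP now £1,210.20.
Bill 2, £2,087: 30% coinsurance on £2,087 = £626.10. Cost to traveler: £626.10. OOP to date £1,836.30.
Bill 3, £1,490: deductible met; 30% of £1,490 = £447. Traveler pays £447; OOP now £2,283.30.

£447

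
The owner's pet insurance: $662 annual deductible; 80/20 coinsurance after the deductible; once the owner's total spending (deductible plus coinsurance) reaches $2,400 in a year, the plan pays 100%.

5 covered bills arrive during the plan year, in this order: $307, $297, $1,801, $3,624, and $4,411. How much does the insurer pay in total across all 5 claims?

#1 ($307): all of it applies to the deductible. Owner owes $307 (running OOP $307). Insurer: $307 − $307 = $0.
#2 ($297): fully absorbed by the deductible. Cost to owner: $297. OOP to date $604. Plan pays $297 − $297 = $0.
#3 ($1,801): $58 to deductible, leaving $1,743; coinsurance $1,743 × 20% = $348.60. Owner owes $406.60 (running OOP $1,010.60). Insurer: $1,801 − $406.60 = $1,394.40.
#4 ($3,624): deductible met; 20% of $3,624 = $724.80. Owner owes $724.80 (running OOP $1,735.40). Plan pays $3,624 − $724.80 = $2,899.20.
#5 ($4,411): deductible met; 20% of $4,411 = $882.20. OOP would hit $2,617.60 > $2,400, so the cap limits the owner to $2,400 − $1,735.40 = $664.60. Plan pays $4,411 − $664.60 = $3,746.40.
Insurer total = bills − owner's total = $10,440 − $2,400 = $8,040.

$8,040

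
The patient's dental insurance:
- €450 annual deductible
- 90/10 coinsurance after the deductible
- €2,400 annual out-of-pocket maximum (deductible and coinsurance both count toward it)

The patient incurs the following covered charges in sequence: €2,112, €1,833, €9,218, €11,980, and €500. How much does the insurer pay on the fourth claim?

Bill 1, €2,112: deductible takes €450, €1,662 remains; patient's 10% is €166.20. Patient pays €616.20; OOP now €616.20. Insurer: €2,112 − €616.20 = €1,495.80.
Bill 2, €1,833: 10% coinsurance on €1,833 = €183.30. Patient owes €183.30 (running OOP €799.50). Plan pays €1,833 − €183.30 = €1,649.70.
Bill 3, €9,218: 10% coinsurance on €9,218 = €921.80. Cost to patient: €921.80. OOP to date €1,721.30. Insurer: €9,218 − €921.80 = €8,296.20.
Bill 4, €11,980: deductible met; 10% of €11,980 = €1,198. OOP would hit €2,919.30 > €2,400, so the cap limits the patient to €2,400 − €1,721.30 = €678.70. Plan pays €11,980 − €678.70 = €11,301.30.

€11,301.30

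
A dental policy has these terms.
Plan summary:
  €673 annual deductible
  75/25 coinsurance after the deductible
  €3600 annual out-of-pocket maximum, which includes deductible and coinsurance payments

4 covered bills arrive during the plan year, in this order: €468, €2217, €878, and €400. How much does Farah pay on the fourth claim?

Claim 1 (€468): entire amount goes to the deductible. Cost to patient: €468. OOP to date €468.
Claim 2 (€2217): €205 finishes the deductible; €2012 goes to coinsurance; patient's 25% is €503. Cost to patient: €708. OOP to date €1176.
Claim 3 (€878): deductible already satisfied, so patient's share is 25% × €878 = €219.50. Patient pays €219.50; OOP now €1395.50.
Claim 4 (€400): deductible already satisfied, so patient's share is 25% × €400 = €100. Patient pays €100; OOP now €1495.50.

€100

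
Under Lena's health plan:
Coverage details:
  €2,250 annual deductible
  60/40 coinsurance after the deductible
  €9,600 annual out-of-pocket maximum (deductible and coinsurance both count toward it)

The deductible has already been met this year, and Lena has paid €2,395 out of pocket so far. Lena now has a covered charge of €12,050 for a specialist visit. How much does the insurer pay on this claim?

€7,230

The deductible is already satisfied, so the full bill goes to coinsurance.
40% of €12,050 = €4,820 falls to the patient.
Total out-of-pocket so far would be €2,395 + €4,820 = €7,215, below the €9,600 cap — no reduction.
The plan picks up €12,050 − €4,820 = €7,230.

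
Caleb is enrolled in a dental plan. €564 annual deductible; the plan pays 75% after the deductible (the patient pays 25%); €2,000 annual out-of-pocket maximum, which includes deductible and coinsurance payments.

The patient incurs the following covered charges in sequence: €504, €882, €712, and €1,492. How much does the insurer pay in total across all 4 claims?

€2,269.50

Bill 1, €504: all of it applies to the deductible. Cost to patient: €504. OOP to date €504. Insurer: €504 − €504 = €0.
Bill 2, €882: €60 to deductible, leaving €822; 25% of €822 = €205.50. Cost to patient: €265.50. OOP to date €769.50. Plan pays €882 − €265.50 = €616.50.
Bill 3, €712: deductible met; 25% of €712 = €178. Cost to patient: €178. OOP to date €947.50. Insurer: €712 − €178 = €534.
Bill 4, €1,492: deductible met; 25% of €1,492 = €373. Patient owes €373 (running OOP €1,320.50). Insurer: €1,492 − €373 = €1,119.
Insurer total = bills − patient's total = €3,590 − €1,320.50 = €2,269.50.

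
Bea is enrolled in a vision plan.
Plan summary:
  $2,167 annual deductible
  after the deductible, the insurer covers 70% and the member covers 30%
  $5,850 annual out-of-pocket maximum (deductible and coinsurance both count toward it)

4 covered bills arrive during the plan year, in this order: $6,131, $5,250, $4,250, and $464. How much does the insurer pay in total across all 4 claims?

#1 ($6,131): $2,167 finishes the deductible; $3,964 goes to coinsurance; 30% of $3,964 = $1,189.20. Cost to member: $3,356.20. OOP to date $3,356.20. Plan pays $6,131 − $3,356.20 = $2,774.80.
#2 ($5,250): deductible already satisfied, so member's share is 30% × $5,250 = $1,575. Member pays $1,575; OOP now $4,931.20. Plan pays $5,250 − $1,575 = $3,675.
#3 ($4,250): deductible met; 30% of $4,250 = $1,275. Adding that to $4,931.20 gives $6,206.20, past the $5,850 cap; member pays only $5,850 − $4,931.20 = $918.80. Insurer: $4,250 − $918.80 = $3,331.20.
#4 ($464): deductible already satisfied, so member's share is 30% × $464 = $139.20. Adding that to $5,850 gives $5,989.20, past the $5,850 cap; member pays only $5,850 − $5,850 = $0. Insurer: $464 − $0 = $464.
Insurer total = bills − member's total = $16,095 − $5,850 = $10,245.

$10,245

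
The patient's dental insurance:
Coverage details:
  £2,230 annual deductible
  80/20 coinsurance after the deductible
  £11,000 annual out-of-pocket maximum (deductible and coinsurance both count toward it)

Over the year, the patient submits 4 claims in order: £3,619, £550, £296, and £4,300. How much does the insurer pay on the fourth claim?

£3,440

#1 (£3,619): £2,230 finishes the deductible; £1,389 goes to coinsurance; coinsurance £1,389 × 20% = £277.80. Patient owes £2,507.80 (running OOP £2,507.80). Plan pays £3,619 − £2,507.80 = £1,111.20.
#2 (£550): deductible already satisfied, so patient's share is 20% × £550 = £110. Patient owes £110 (running OOP £2,617.80). Plan pays £550 − £110 = £440.
#3 (£296): 20% coinsurance on £296 = £59.20. Patient pays £59.20; OOP now £2,677. Plan pays £296 − £59.20 = £236.80.
#4 (£4,300): 20% coinsurance on £4,300 = £860. Patient pays £860; OOP now £3,537. Insurer: £4,300 − £860 = £3,440.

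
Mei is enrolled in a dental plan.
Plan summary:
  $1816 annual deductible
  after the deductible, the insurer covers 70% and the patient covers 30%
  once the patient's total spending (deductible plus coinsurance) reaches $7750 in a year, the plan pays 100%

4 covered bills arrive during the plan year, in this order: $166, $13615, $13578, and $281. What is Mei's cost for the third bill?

Claim 1 — $166: all of it applies to the deductible. Patient pays $166; OOP now $166.
Claim 2 — $13615: $1650 to deductible, leaving $11965; patient's 30% is $3589.50. Cost to patient: $5239.50. OOP to date $5405.50.
Claim 3 — $13578: deductible met; 30% of $13578 = $4073.40. Adding that to $5405.50 gives $9478.90, past the $7750 cap; patient pays only $7750 − $5405.50 = $2344.50.

$2344.50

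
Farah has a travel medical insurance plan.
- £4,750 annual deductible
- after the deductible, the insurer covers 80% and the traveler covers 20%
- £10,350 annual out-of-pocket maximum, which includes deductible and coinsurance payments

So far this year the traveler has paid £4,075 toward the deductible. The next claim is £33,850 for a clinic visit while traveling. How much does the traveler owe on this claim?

£4,075 of the £4,750 deductible is already met, leaving £675.
The remaining £33,175 (= £33,850 − £675) moves to coinsurance.
Traveler's 20% share of £33,175 is £6,635.
So the traveler owes £675 + £6,635 = £7,310 before any cap.
Year-to-date out-of-pocket would reach £4,075 + £7,310 = £11,385, above the £10,350 maximum, so the traveler pays only £10,350 − £4,075 = £6,275.

£6,275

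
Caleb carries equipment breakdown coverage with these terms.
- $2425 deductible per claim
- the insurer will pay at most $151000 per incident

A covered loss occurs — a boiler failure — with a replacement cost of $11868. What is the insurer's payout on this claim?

$9443

After the deductible, $11868 − $2425 = $9443 remains.
That's under the $151000 cap, so the insurer reimburses the full $9443.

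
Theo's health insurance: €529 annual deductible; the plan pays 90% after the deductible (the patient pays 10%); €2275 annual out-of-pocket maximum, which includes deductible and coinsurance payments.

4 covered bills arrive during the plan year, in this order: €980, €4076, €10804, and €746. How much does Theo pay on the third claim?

€1080.40

#1 (€980): €529 to deductible, leaving €451; 10% of €451 = €45.10. Cost to patient: €574.10. OOP to date €574.10.
#2 (€4076): deductible already satisfied, so patient's share is 10% × €4076 = €407.60. Patient owes €407.60 (running OOP €981.70).
#3 (€10804): deductible met; 10% of €10804 = €1080.40. Patient pays €1080.40; OOP now €2062.10.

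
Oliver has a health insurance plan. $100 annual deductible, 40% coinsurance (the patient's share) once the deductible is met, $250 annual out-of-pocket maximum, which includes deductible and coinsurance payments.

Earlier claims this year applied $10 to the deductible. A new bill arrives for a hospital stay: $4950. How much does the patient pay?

$240

Remaining deductible: $100 − $10 = $90.
The remaining $4860 (= $4950 − $90) moves to coinsurance.
Coinsurance: $4860 × 40% = $1944.
Patient responsibility before any cap: $90 + $1944 = $2034.
Adding $2034 to the $10 already spent would give $2044, which exceeds the $250 cap; the patient pays just $250 − $10 = $240.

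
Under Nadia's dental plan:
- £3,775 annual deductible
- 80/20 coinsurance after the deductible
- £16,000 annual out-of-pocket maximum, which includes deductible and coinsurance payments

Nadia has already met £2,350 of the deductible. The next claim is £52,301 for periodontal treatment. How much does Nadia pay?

£11,600.20

Remaining deductible: £3,775 − £2,350 = £1,425.
After the £1,425 deductible portion, £52,301 − £1,425 = £50,876 is subject to coinsurance.
20% of £50,876 = £10,175.20 falls to the patient.
Patient responsibility before any cap: £1,425 + £10,175.20 = £11,600.20.
Year-to-date out-of-pocket becomes £2,350 + £11,600.20 = £13,950.20, still under the £16,000 maximum, so no cap applies.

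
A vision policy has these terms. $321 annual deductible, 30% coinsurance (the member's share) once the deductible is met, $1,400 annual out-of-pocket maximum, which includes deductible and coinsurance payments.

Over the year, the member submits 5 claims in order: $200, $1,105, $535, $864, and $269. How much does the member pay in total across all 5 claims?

$1,116.60

Bill 1, $200: entire amount goes to the deductible. Cost to member: $200. OOP to date $200.
Bill 2, $1,105: $121 to deductible, leaving $984; coinsurance $984 × 30% = $295.20. Member owes $416.20 (running OOP $616.20).
Bill 3, $535: deductible met; 30% of $535 = $160.50. Member pays $160.50; OOP now $776.70.
Bill 4, $864: 30% coinsurance on $864 = $259.20. Cost to member: $259.20. OOP to date $1,035.90.
Bill 5, $269: deductible already satisfied, so member's share is 30% × $269 = $80.70. Cost to member: $80.70. OOP to date $1,116.60.
Total paid by the member: $200 + $416.20 + $160.50 + $259.20 + $80.70 = $1,116.60.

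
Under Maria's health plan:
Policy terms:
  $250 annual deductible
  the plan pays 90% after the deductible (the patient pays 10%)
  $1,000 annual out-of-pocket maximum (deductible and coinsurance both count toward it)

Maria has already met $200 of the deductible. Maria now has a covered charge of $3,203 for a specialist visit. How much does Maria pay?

$365.30

Deductible still to meet: $250 − $200 = $50.
That leaves $3,203 − $50 = $3,153 for coinsurance.
10% of $3,153 = $315.30 falls to the patient.
So the patient owes $50 + $315.30 = $365.30 before any cap.
Total out-of-pocket so far would be $200 + $365.30 = $565.30, below the $1,000 cap — no reduction.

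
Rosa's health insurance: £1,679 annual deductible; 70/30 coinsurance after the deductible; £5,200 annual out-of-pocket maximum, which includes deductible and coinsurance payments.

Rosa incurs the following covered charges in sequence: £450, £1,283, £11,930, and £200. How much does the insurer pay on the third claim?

£8,425.20

Bill 1, £450: entire amount goes to the deductible. Cost to patient: £450. OOP to date £450. Insurer: £450 − £450 = £0.
Bill 2, £1,283: £1,229 finishes the deductible; £54 goes to coinsurance; 30% of £54 = £16.20. Patient pays £1,245.20; OOP now £1,695.20. Insurer: £1,283 − £1,245.20 = £37.80.
Bill 3, £11,930: 30% coinsurance on £11,930 = £3,579. OOP would hit £5,274.20 > £5,200, so the cap limits the patient to £5,200 − £1,695.20 = £3,504.80. Insurer: £11,930 − £3,504.80 = £8,425.20.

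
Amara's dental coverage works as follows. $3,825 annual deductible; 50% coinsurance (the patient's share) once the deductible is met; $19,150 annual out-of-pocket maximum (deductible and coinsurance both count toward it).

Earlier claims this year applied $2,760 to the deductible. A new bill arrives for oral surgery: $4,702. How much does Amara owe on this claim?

Deductible still to meet: $3,825 − $2,760 = $1,065.
The remaining $3,637 (= $4,702 − $1,065) moves to coinsurance.
Coinsurance: $3,637 × 50% = $1,818.50.
That puts the patient's cost at $1,065 + $1,818.50 = $2,883.50 before any cap.
Year-to-date out-of-pocket becomes $2,760 + $2,883.50 = $5,643.50, still under the $19,150 maximum, so no cap applies.

$2,883.50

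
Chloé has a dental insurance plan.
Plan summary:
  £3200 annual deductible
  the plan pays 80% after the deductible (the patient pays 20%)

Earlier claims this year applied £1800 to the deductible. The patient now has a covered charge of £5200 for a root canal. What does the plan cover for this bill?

Deductible still to meet: £3200 − £1800 = £1400.
That leaves £5200 − £1400 = £3800 for coinsurance.
Patient's 20% share of £3800 is £760.
Patient responsibility: £1400 + £760 = £2160.
Insurer pays the balance: £5200 − £2160 = £3040.

£3040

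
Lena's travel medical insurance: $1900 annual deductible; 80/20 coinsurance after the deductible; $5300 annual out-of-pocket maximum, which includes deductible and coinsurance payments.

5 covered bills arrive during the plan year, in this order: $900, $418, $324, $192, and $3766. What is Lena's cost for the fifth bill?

$806

#1 ($900): fully absorbed by the deductible. Cost to traveler: $900. OOP to date $900.
#2 ($418): entire amount goes to the deductible. Cost to traveler: $418. OOP to date $1318.
#3 ($324): fully absorbed by the deductible. Cost to traveler: $324. OOP to date $1642.
#4 ($192): entire amount goes to the deductible. Cost to traveler: $192. OOP to date $1834.
#5 ($3766): $66 finishes the deductible; $3700 goes to coinsurance; 20% of $3700 = $740. Traveler pays $806; OOP now $2640.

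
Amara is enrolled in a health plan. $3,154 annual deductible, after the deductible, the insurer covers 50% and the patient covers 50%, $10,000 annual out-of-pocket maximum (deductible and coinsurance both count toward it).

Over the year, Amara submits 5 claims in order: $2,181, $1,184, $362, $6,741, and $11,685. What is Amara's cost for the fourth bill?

$3,370.50

Bill 1, $2,181: all of it applies to the deductible. Patient pays $2,181; OOP now $2,181.
Bill 2, $1,184: deductible takes $973, $211 remains; coinsurance $211 × 50% = $105.50. Patient pays $1,078.50; OOP now $3,259.50.
Bill 3, $362: deductible already satisfied, so patient's share is 50% × $362 = $181. Patient owes $181 (running OOP $3,440.50).
Bill 4, $6,741: deductible already satisfied, so patient's share is 50% × $6,741 = $3,370.50. Patient owes $3,370.50 (running OOP $6,811).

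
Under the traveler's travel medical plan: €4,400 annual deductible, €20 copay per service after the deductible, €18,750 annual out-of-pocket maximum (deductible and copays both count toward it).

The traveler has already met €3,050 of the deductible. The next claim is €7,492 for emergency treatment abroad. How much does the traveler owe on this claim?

Deductible still to meet: €4,400 − €3,050 = €1,350.
The remaining €6,142 (= €7,492 − €1,350) moves to the copay.
Copay on this service: €20.
That puts the traveler's cost at €1,350 + €20 = €1,370 before any cap.
Year-to-date out-of-pocket becomes €3,050 + €1,370 = €4,420, still under the €18,750 maximum, so no cap applies.

€1,370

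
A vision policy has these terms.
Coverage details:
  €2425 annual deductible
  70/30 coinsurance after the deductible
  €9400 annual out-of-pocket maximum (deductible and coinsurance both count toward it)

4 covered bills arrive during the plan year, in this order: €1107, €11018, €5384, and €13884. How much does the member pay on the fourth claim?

€2449.80

Bill 1, €1107: fully absorbed by the deductible. Member owes €1107 (running OOP €1107).
Bill 2, €11018: €1318 to deductible, leaving €9700; coinsurance €9700 × 30% = €2910. Member pays €4228; OOP now €5335.
Bill 3, €5384: deductible already satisfied, so member's share is 30% × €5384 = €1615.20. Member owes €1615.20 (running OOP €6950.20).
Bill 4, €13884: 30% coinsurance on €13884 = €4165.20. That would push OOP to €11115.40, over the €9400 cap, so member pays €9400 − €6950.20 = €2449.80.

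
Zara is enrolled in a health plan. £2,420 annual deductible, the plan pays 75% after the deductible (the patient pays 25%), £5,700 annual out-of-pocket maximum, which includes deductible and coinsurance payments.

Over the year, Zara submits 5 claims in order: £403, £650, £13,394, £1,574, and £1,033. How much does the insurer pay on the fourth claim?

Claim 1 (£403): all of it applies to the deductible. Patient pays £403; OOP now £403. Plan pays £403 − £403 = £0.
Claim 2 (£650): entire amount goes to the deductible. Patient pays £650; OOP now £1,053. Insurer: £650 − £650 = £0.
Claim 3 (£13,394): deductible takes £1,367, £12,027 remains; patient's 25% is £3,006.75. Cost to patient: £4,373.75. OOP to date £5,426.75. Insurer: £13,394 − £4,373.75 = £9,020.25.
Claim 4 (£1,574): deductible met; 25% of £1,574 = £393.50. That would push OOP to £5,820.25, over the £5,700 cap, so patient pays £5,700 − £5,426.75 = £273.25. Insurer: £1,574 − £273.25 = £1,300.75.

£1,300.75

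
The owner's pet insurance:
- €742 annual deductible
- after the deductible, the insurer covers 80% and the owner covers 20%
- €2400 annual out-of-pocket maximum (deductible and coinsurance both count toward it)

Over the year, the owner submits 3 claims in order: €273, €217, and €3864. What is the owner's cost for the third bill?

€974.40

#1 (€273): all of it applies to the deductible. Cost to owner: €273. OOP to date €273.
#2 (€217): all of it applies to the deductible. Cost to owner: €217. OOP to date €490.
#3 (€3864): deductible takes €252, €3612 remains; owner's 20% is €722.40. Owner pays €974.40; OOP now €1464.40.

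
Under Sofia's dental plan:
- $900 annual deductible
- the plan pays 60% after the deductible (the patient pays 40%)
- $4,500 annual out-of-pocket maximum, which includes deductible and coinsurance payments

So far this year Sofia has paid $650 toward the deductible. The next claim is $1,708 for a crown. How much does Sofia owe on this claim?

$833.20

Remaining deductible: $900 − $650 = $250.
That leaves $1,708 − $250 = $1,458 for coinsurance.
Coinsurance: $1,458 × 40% = $583.20.
Patient responsibility before any cap: $250 + $583.20 = $833.20.
Cumulative spending $650 + $833.20 = $1,483.20 stays under the $4,500 maximum.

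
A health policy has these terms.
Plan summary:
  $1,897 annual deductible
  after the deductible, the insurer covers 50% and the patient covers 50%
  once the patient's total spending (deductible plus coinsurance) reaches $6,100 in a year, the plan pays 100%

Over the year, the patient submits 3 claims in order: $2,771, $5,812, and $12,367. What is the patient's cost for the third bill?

#1 ($2,771): deductible takes $1,897, $874 remains; patient's 50% is $437. Patient owes $2,334 (running OOP $2,334).
#2 ($5,812): deductible already satisfied, so patient's share is 50% × $5,812 = $2,906. Patient pays $2,906; OOP now $5,240.
#3 ($12,367): deductible already satisfied, so patient's share is 50% × $12,367 = $6,183.50. Adding that to $5,240 gives $11,423.50, past the $6,100 cap; patient pays only $6,100 − $5,240 = $860.

$860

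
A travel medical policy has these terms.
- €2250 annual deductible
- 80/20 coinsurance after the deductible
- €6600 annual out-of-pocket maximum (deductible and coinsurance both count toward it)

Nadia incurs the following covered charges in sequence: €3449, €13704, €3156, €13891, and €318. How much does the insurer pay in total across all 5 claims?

Claim 1 (€3449): deductible takes €2250, €1199 remains; coinsurance €1199 × 20% = €239.80. Traveler owes €2489.80 (running OOP €2489.80). Insurer: €3449 − €2489.80 = €959.20.
Claim 2 (€13704): deductible already satisfied, so traveler's share is 20% × €13704 = €2740.80. Cost to traveler: €2740.80. OOP to date €5230.60. Plan pays €13704 − €2740.80 = €10963.20.
Claim 3 (€3156): 20% coinsurance on €3156 = €631.20. Traveler pays €631.20; OOP now €5861.80. Insurer: €3156 − €631.20 = €2524.80.
Claim 4 (€13891): deductible already satisfied, so traveler's share is 20% × €13891 = €2778.20. That would push OOP to €8640, over the €6600 cap, so traveler pays €6600 − €5861.80 = €738.20. Plan pays €13891 − €738.20 = €13152.80.
Claim 5 (€318): deductible met; 20% of €318 = €63.60. Adding that to €6600 gives €6663.60, past the €6600 cap; traveler pays only €6600 − €6600 = €0. Plan pays €318 − €0 = €318.
Insurer total: €959.20 + €10963.20 + €2524.80 + €13152.80 + €318 = €27918.

€27918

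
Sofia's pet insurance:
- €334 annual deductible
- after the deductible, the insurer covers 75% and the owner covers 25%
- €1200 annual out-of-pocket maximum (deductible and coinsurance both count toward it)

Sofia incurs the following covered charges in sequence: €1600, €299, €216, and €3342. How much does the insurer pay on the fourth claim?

#1 (€1600): €334 finishes the deductible; €1266 goes to coinsurance; coinsurance €1266 × 25% = €316.50. Owner pays €650.50; OOP now €650.50. Plan pays €1600 − €650.50 = €949.50.
#2 (€299): deductible already satisfied, so owner's share is 25% × €299 = €74.75. Cost to owner: €74.75. OOP to date €725.25. Plan pays €299 − €74.75 = €224.25.
#3 (€216): deductible already satisfied, so owner's share is 25% × €216 = €54. Owner owes €54 (running OOP €779.25). Plan pays €216 − €54 = €162.
#4 (€3342): 25% coinsurance on €3342 = €835.50. Adding that to €779.25 gives €1614.75, past the €1200 cap; owner pays only €1200 − €779.25 = €420.75. Plan pays €3342 − €420.75 = €2921.25.

€2921.25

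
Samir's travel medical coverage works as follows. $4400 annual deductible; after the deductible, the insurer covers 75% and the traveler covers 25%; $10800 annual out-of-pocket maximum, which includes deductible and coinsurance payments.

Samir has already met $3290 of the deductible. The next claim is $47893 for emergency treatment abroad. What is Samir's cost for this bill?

Remaining deductible: $4400 − $3290 = $1110.
After the $1110 deductible portion, $47893 − $1110 = $46783 is subject to coinsurance.
Traveler's 25% share of $46783 is $11695.75.
Traveler responsibility before any cap: $1110 + $11695.75 = $12805.75.
That would bring total out-of-pocket to $16095.75, past the $10800 cap. The traveler is capped at $10800 − $3290 = $7510 on this claim.

$7510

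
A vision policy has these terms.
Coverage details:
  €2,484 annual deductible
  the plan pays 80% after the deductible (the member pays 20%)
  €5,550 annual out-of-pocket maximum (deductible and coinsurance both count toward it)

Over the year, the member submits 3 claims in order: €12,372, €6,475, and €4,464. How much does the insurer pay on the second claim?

Claim 1 — €12,372: €2,484 finishes the deductible; €9,888 goes to coinsurance; 20% of €9,888 = €1,977.60. Member owes €4,461.60 (running OOP €4,461.60). Insurer: €12,372 − €4,461.60 = €7,910.40.
Claim 2 — €6,475: deductible already satisfied, so member's share is 20% × €6,475 = €1,295. Adding that to €4,461.60 gives €5,756.60, past the €5,550 cap; member pays only €5,550 − €4,461.60 = €1,088.40. Insurer: €6,475 − €1,088.40 = €5,386.60.

€5,386.60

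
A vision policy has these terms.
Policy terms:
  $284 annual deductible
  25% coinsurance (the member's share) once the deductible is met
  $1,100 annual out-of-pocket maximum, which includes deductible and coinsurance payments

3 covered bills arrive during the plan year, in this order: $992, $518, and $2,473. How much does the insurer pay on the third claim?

$1,963.50

Claim 1 — $992: $284 to deductible, leaving $708; member's 25% is $177. Cost to member: $461. OOP to date $461. Plan pays $992 − $461 = $531.
Claim 2 — $518: deductible already satisfied, so member's share is 25% × $518 = $129.50. Member owes $129.50 (running OOP $590.50). Plan pays $518 − $129.50 = $388.50.
Claim 3 — $2,473: deductible already satisfied, so member's share is 25% × $2,473 = $618.25. That would push OOP to $1,208.75, over the $1,100 cap, so member pays $1,100 − $590.50 = $509.50. Plan pays $2,473 − $509.50 = $1,963.50.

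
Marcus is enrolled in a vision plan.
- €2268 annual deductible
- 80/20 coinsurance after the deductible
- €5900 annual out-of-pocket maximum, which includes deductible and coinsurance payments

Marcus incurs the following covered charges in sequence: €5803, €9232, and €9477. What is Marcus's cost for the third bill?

Claim 1 (€5803): €2268 finishes the deductible; €3535 goes to coinsurance; member's 20% is €707. Member owes €2975 (running OOP €2975).
Claim 2 (€9232): deductible already satisfied, so member's share is 20% × €9232 = €1846.40. Member pays €1846.40; OOP now €4821.40.
Claim 3 (€9477): deductible met; 20% of €9477 = €1895.40. That would push OOP to €6716.80, over the €5900 cap, so member pays €5900 − €4821.40 = €1078.60.

€1078.60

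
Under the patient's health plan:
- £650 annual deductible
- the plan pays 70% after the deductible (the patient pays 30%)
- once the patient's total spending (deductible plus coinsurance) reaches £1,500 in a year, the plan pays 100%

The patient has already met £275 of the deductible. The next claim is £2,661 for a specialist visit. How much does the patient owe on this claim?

Deductible still to meet: £650 − £275 = £375.
The remaining £2,286 (= £2,661 − £375) moves to coinsurance.
Coinsurance: £2,286 × 30% = £685.80.
So the patient owes £375 + £685.80 = £1,060.80 before any cap.
Cumulative spending £275 + £1,060.80 = £1,335.80 stays under the £1,500 maximum.

£1,060.80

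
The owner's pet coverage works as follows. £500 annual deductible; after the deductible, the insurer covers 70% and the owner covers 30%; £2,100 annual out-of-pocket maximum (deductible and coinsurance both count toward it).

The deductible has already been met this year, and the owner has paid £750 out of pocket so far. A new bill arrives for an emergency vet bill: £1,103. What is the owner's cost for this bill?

£330.90

With the deductible met, the entire £1,103 is subject to coinsurance.
Coinsurance: £1,103 × 30% = £330.90.
Cumulative spending £750 + £330.90 = £1,080.90 stays under the £2,100 maximum.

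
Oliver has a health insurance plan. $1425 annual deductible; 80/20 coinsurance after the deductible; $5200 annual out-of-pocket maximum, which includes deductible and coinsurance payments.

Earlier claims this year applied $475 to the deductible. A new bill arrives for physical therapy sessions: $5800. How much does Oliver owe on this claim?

Remaining deductible: $1425 − $475 = $950.
The remaining $4850 (= $5800 − $950) moves to coinsurance.
Coinsurance: $4850 × 20% = $970.
Patient responsibility before any cap: $950 + $970 = $1920.
Year-to-date out-of-pocket becomes $475 + $1920 = $2395, still under the $5200 maximum, so no cap applies.

$1920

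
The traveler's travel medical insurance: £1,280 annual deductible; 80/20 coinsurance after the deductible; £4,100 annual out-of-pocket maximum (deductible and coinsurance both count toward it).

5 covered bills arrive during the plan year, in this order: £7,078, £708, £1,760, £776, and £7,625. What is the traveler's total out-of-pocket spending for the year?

£4,100

#1 (£7,078): £1,280 to deductible, leaving £5,798; 20% of £5,798 = £1,159.60. Traveler pays £2,439.60; OOP now £2,439.60.
#2 (£708): deductible already satisfied, so traveler's share is 20% × £708 = £141.60. Traveler pays £141.60; OOP now £2,581.20.
#3 (£1,760): deductible already satisfied, so traveler's share is 20% × £1,760 = £352. Cost to traveler: £352. OOP to date £2,933.20.
#4 (£776): deductible met; 20% of £776 = £155.20. Traveler owes £155.20 (running OOP £3,088.40).
#5 (£7,625): deductible met; 20% of £7,625 = £1,525. OOP would hit £4,613.40 > £4,100, so the cap limits the traveler to £4,100 − £3,088.40 = £1,011.60.
Total paid by the traveler: £2,439.60 + £141.60 + £352 + £155.20 + £1,011.60 = £4,100.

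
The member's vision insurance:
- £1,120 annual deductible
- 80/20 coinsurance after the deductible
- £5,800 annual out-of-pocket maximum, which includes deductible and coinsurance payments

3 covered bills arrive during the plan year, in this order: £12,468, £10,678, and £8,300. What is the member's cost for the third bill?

#1 (£12,468): £1,120 to deductible, leaving £11,348; coinsurance £11,348 × 20% = £2,269.60. Member owes £3,389.60 (running OOP £3,389.60).
#2 (£10,678): deductible already satisfied, so member's share is 20% × £10,678 = £2,135.60. Member owes £2,135.60 (running OOP £5,525.20).
#3 (£8,300): 20% coinsurance on £8,300 = £1,660. Adding that to £5,525.20 gives £7,185.20, past the £5,800 cap; member pays only £5,800 − £5,525.20 = £274.80.

£274.80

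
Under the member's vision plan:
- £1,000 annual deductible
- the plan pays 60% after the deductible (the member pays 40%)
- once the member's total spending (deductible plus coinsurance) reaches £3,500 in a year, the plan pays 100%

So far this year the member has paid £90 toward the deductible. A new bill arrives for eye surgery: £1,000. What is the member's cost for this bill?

£90 of the £1,000 deductible is already met, leaving £910.
After the £910 deductible portion, £1,000 − £910 = £90 is subject to coinsurance.
40% of £90 = £36 falls to the member.
Member responsibility before any cap: £910 + £36 = £946.
Total out-of-pocket so far would be £90 + £946 = £1,036, below the £3,500 cap — no reduction.

£946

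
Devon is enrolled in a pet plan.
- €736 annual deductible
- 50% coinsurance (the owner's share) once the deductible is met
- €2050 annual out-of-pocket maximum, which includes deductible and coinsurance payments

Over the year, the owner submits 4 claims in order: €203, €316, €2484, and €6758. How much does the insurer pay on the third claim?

Claim 1 (€203): all of it applies to the deductible. Owner pays €203; OOP now €203. Insurer: €203 − €203 = €0.
Claim 2 (€316): entire amount goes to the deductible. Owner owes €316 (running OOP €519). Insurer: €316 − €316 = €0.
Claim 3 (€2484): €217 to deductible, leaving €2267; 50% of €2267 = €1133.50. Owner pays €1350.50; OOP now €1869.50. Plan pays €2484 − €1350.50 = €1133.50.

€1133.50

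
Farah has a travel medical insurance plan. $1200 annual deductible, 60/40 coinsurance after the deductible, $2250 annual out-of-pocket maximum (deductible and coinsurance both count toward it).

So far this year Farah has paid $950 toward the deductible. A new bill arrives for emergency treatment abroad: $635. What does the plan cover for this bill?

$231

Remaining deductible: $1200 − $950 = $250.
That leaves $635 − $250 = $385 for coinsurance.
Traveler's 40% share of $385 is $154.
That puts the traveler's cost at $250 + $154 = $404 before any cap.
Cumulative spending $950 + $404 = $1354 stays under the $2250 maximum.
The insurer covers the remainder: $635 − $404 = $231.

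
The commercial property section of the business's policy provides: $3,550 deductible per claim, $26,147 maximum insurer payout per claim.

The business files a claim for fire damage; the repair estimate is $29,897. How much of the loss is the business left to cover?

$3,750

Less the $3,550 deductible: $29,897 − $3,550 = $26,347.
$26,347 exceeds the $26,147 limit, so the insurer pays the limit: $26,147.
The business bears the rest of the original loss: $29,897 − $26,147 = $3,750.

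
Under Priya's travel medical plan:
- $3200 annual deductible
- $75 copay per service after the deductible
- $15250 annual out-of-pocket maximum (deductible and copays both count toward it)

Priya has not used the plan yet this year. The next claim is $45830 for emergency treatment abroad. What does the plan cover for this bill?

The full $3200 deductible is still open; $3200 of this bill applies to it.
After the $3200 deductible portion, $45830 − $3200 = $42630 is subject to the copay.
Copay on this service: $75.
So the traveler owes $3200 + $75 = $3275 before any cap.
Cumulative spending $0 + $3275 = $3275 stays under the $15250 maximum.
The plan picks up $45830 − $3275 = $42555.

$42555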